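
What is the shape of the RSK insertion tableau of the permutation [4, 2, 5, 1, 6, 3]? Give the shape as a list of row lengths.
Row-insert each entry into an empty tableau.

After inserting 4: P = [[4]].
After inserting 2: P = [[2], [4]].
After inserting 5: P = [[2, 5], [4]].
After inserting 1: P = [[1, 5], [2], [4]].
After inserting 6: P = [[1, 5, 6], [2], [4]].
After inserting 3: P = [[1, 3, 6], [2, 5], [4]].

The final insertion tableau P = [[1, 3, 6], [2, 5], [4]] has shape [3, 2, 1].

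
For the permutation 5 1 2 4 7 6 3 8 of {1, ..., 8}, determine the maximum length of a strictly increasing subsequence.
5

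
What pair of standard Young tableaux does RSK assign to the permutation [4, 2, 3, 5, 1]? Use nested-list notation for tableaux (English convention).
Insert each entry of the permutation into P by Schensted row insertion, recording in Q the position of each new cell.

Insert 4: appended to row 1. P = [[4]].
Insert 2: 2 bumps 4 from row 1; 4 starts row 2. P = [[2], [4]].
Insert 3: appended to row 1. P = [[2, 3], [4]].
Insert 5: appended to row 1. P = [[2, 3, 5], [4]].
Insert 1: 1 bumps 2 from row 1; 2 bumps 4 from row 2; 4 starts row 3. P = [[1, 3, 5], [2], [4]].

So P = [[1, 3, 5], [2], [4]], Q = [[1, 3, 4], [2], [5]].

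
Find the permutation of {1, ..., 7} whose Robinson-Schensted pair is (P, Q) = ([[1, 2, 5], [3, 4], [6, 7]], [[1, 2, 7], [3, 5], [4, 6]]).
6 7 3 1 4 2 5

Reverse the RSK construction: for i from n down to 1, find the cell of Q containing i, remove the entry at that cell from P, and reverse-bump it up through P; the value ejected from row 1 is w(i).

Step i=7: Q has 7 at row 1, column 3; remove that cell from P, ejecting 5. So w(7) = 5. P is now [[1, 2], [3, 4], [6, 7]].
Step i=6: Q has 6 at row 3, column 2; remove 7 from row 3 of P and reverse-bump: 7 enters row 2 and ejects 4; 4 enters row 1 and ejects 2. So w(6) = 2. P is now [[1, 4], [3, 7], [6]].
Step i=5: Q has 5 at row 2, column 2; remove 7 from row 2 of P and reverse-bump: 7 enters row 1 and ejects 4. So w(5) = 4. P is now [[1, 7], [3], [6]].
Step i=4: Q has 4 at row 3, column 1; remove 6 from row 3 of P and reverse-bump: 6 enters row 2 and ejects 3; 3 enters row 1 and ejects 1. So w(4) = 1. P is now [[3, 7], [6]].
Step i=3: Q has 3 at row 2, column 1; remove 6 from row 2 of P and reverse-bump: 6 enters row 1 and ejects 3. So w(3) = 3. P is now [[6, 7]].
Step i=2: Q has 2 at row 1, column 2; remove that cell from P, ejecting 7. So w(2) = 7. P is now [[6]].
Step i=1: Q has 1 at row 1, column 1; remove that cell from P, ejecting 6. So w(1) = 6. P is now [].

So w = 6 7 3 1 4 2 5.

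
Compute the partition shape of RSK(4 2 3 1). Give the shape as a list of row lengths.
Row-insert each entry into an empty tableau.

After inserting 4: P = [[4]].
After inserting 2: P = [[2], [4]].
After inserting 3: P = [[2, 3], [4]].
After inserting 1: P = [[1, 3], [2], [4]].

The final insertion tableau P = [[1, 3], [2], [4]] has shape [2, 1, 1].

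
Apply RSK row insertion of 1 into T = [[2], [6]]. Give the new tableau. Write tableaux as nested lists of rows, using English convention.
[[1], [2], [6]]

In row 1, 1 replaces 2 (the leftmost entry greater than 1); 2 is bumped to row 2. In row 2, 2 replaces 6 (the leftmost entry greater than 2); 6 is bumped to row 3. 6 starts a new row 3. The new tableau is [[1], [2], [6]].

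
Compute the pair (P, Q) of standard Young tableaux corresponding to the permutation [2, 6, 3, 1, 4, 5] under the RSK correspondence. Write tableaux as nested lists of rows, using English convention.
Insert each entry of the permutation into P by Schensted row insertion, recording in Q the position of each new cell.

Insert 2: appended to row 1. P = [[2]].
Insert 6: appended to row 1. P = [[2, 6]].
Insert 3: 3 bumps 6 from row 1; 6 starts row 2. P = [[2, 3], [6]].
Insert 1: 1 bumps 2 from row 1; 2 bumps 6 from row 2; 6 starts row 3. P = [[1, 3], [2], [6]].
Insert 4: appended to row 1. P = [[1, 3, 4], [2], [6]].
Insert 5: appended to row 1. P = [[1, 3, 4, 5], [2], [6]].

So P = [[1, 3, 4, 5], [2], [6]], Q = [[1, 2, 5, 6], [3], [4]].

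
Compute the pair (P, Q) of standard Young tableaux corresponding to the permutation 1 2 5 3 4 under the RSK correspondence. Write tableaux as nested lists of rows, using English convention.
Insert each entry of the permutation into P by Schensted row insertion, recording in Q the position of each new cell.

After inserting 1: P = [[1]].
After inserting 2: P = [[1, 2]].
After inserting 5: P = [[1, 2, 5]].
After inserting 3: P = [[1, 2, 3], [5]].
After inserting 4: P = [[1, 2, 3, 4], [5]].

So P = [[1, 2, 3, 4], [5]], Q = [[1, 2, 3, 5], [4]].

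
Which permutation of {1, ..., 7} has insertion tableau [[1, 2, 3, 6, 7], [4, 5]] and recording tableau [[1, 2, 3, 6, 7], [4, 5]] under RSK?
1 4 5 2 3 6 7

Reverse the RSK construction: for i from n down to 1, find the cell of Q containing i, remove the entry at that cell from P, and reverse-bump it up through P; the value ejected from row 1 is w(i).

Step i=7: Q has 7 at row 1, column 5; remove that cell from P, ejecting 7. So w(7) = 7. P is now [[1, 2, 3, 6], [4, 5]].
Step i=6: Q has 6 at row 1, column 4; remove that cell from P, ejecting 6. So w(6) = 6. P is now [[1, 2, 3], [4, 5]].
Step i=5: Q has 5 at row 2, column 2; remove 5 from row 2 of P and reverse-bump: 5 enters row 1 and ejects 3. So w(5) = 3. P is now [[1, 2, 5], [4]].
Step i=4: Q has 4 at row 2, column 1; remove 4 from row 2 of P and reverse-bump: 4 enters row 1 and ejects 2. So w(4) = 2. P is now [[1, 4, 5]].
Step i=3: Q has 3 at row 1, column 3; remove that cell from P, ejecting 5. So w(3) = 5. P is now [[1, 4]].
Step i=2: Q has 2 at row 1, column 2; remove that cell from P, ejecting 4. So w(2) = 4. P is now [[1]].
Step i=1: Q has 1 at row 1, column 1; remove that cell from P, ejecting 1. So w(1) = 1. P is now [].

So w = 1 4 5 2 3 6 7.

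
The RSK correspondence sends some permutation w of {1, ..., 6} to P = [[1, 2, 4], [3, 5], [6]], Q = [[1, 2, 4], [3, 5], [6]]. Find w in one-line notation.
Reverse the RSK construction: for i from n down to 1, find the cell of Q containing i, remove the entry at that cell from P, and reverse-bump it up through P; the value ejected from row 1 is w(i).

Step i=6: Q has 6 at row 3, column 1; remove 6 from row 3 of P and reverse-bump: 6 enters row 2 and ejects 5; 5 enters row 1 and ejects 4. So w(6) = 4. P is now [[1, 2, 5], [3, 6]].
Step i=5: Q has 5 at row 2, column 2; remove 6 from row 2 of P and reverse-bump: 6 enters row 1 and ejects 5. So w(5) = 5. P is now [[1, 2, 6], [3]].
Step i=4: Q has 4 at row 1, column 3; remove that cell from P, ejecting 6. So w(4) = 6. P is now [[1, 2], [3]].
Step i=3: Q has 3 at row 2, column 1; remove 3 from row 2 of P and reverse-bump: 3 enters row 1 and ejects 2. So w(3) = 2. P is now [[1, 3]].
Step i=2: Q has 2 at row 1, column 2; remove that cell from P, ejecting 3. So w(2) = 3. P is now [[1]].
Step i=1: Q has 1 at row 1, column 1; remove that cell from P, ejecting 1. So w(1) = 1. P is now [].

So w = 1 3 2 6 5 4.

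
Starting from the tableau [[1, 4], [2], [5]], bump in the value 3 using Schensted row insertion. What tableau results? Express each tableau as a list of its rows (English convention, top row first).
In row 1, 3 replaces 4 (the leftmost entry greater than 3); 4 is bumped to row 2. 4 is appended to row 2. The new tableau is [[1, 3], [2, 4], [5]].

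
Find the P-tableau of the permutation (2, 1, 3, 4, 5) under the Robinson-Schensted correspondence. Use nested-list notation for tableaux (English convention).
P = [[1, 3, 4, 5], [2]]

Insert 2: appended to row 1. P = [[2]].
Insert 1: 1 bumps 2 from row 1; 2 starts row 2. P = [[1], [2]].
Insert 3: appended to row 1. P = [[1, 3], [2]].
Insert 4: appended to row 1. P = [[1, 3, 4], [2]].
Insert 5: appended to row 1. P = [[1, 3, 4, 5], [2]].

So P = [[1, 3, 4, 5], [2]].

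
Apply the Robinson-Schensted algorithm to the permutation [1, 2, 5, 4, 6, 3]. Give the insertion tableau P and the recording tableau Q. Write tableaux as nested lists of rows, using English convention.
P = [[1, 2, 3, 6], [4], [5]], Q = [[1, 2, 3, 5], [4], [6]]

Insert each entry of the permutation into P by Schensted row insertion, recording in Q the position of each new cell.

Insert 1: appended to row 1. P = [[1]].
Insert 2: appended to row 1. P = [[1, 2]].
Insert 5: appended to row 1. P = [[1, 2, 5]].
Insert 4: 4 bumps 5 from row 1; 5 starts row 2. P = [[1, 2, 4], [5]].
Insert 6: appended to row 1. P = [[1, 2, 4, 6], [5]].
Insert 3: 3 bumps 4 from row 1; 4 bumps 5 from row 2; 5 starts row 3. P = [[1, 2, 3, 6], [4], [5]].

So P = [[1, 2, 3, 6], [4], [5]], Q = [[1, 2, 3, 5], [4], [6]].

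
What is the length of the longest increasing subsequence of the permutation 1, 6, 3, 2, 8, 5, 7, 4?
4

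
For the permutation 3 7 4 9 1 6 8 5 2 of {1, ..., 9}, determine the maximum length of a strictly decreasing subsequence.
4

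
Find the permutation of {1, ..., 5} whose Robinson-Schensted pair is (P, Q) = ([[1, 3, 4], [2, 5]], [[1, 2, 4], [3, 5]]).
Reverse the RSK construction: for i from n down to 1, find the cell of Q containing i, remove the entry at that cell from P, and reverse-bump it up through P; the value ejected from row 1 is w(i).

Step i=5: Q has 5 at row 2, column 2; remove 5 from row 2 of P and reverse-bump: 5 enters row 1 and ejects 4. So w(5) = 4. P is now [[1, 3, 5], [2]].
Step i=4: Q has 4 at row 1, column 3; remove that cell from P, ejecting 5. So w(4) = 5. P is now [[1, 3], [2]].
Step i=3: Q has 3 at row 2, column 1; remove 2 from row 2 of P and reverse-bump: 2 enters row 1 and ejects 1. So w(3) = 1. P is now [[2, 3]].
Step i=2: Q has 2 at row 1, column 2; remove that cell from P, ejecting 3. So w(2) = 3. P is now [[2]].
Step i=1: Q has 1 at row 1, column 1; remove that cell from P, ejecting 2. So w(1) = 2. P is now [].

So w = 2 3 1 5 4.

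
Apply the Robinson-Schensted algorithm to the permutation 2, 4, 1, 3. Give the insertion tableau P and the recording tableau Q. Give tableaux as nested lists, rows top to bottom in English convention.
P = [[1, 3], [2, 4]], Q = [[1, 2], [3, 4]]

Insert each entry of the permutation into P by Schensted row insertion, recording in Q the position of each new cell.

Insert 2: appended to row 1. P = [[2]].
Insert 4: appended to row 1. P = [[2, 4]].
Insert 1: 1 bumps 2 from row 1; 2 starts row 2. P = [[1, 4], [2]].
Insert 3: 3 bumps 4 from row 1; 4 appends to row 2. P = [[1, 3], [2, 4]].

So P = [[1, 3], [2, 4]], Q = [[1, 2], [3, 4]].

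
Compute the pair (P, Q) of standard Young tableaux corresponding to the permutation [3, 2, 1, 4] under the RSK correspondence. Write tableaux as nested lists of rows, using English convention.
P = [[1, 4], [2], [3]], Q = [[1, 4], [2], [3]]

Insert each entry of the permutation into P by Schensted row insertion, recording in Q the position of each new cell.

Insert 3: appended to row 1. P = [[3]], Q = [[1]].
Insert 2: 2 bumps 3 from row 1; 3 starts row 2. P = [[2], [3]], Q = [[1], [2]].
Insert 1: 1 bumps 2 from row 1; 2 bumps 3 from row 2; 3 starts row 3. P = [[1], [2], [3]], Q = [[1], [2], [3]].
Insert 4: appended to row 1. P = [[1, 4], [2], [3]], Q = [[1, 4], [2], [3]].

So P = [[1, 4], [2], [3]], Q = [[1, 4], [2], [3]].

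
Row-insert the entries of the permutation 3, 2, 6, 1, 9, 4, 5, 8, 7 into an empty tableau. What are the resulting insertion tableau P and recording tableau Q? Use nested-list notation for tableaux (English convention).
Insert each entry of the permutation into P by Schensted row insertion, recording in Q the position of each new cell.

Insert 3: appended to row 1. P = [[3]], Q = [[1]].
Insert 2: 2 bumps 3 from row 1; 3 starts row 2. P = [[2], [3]], Q = [[1], [2]].
Insert 6: appended to row 1. P = [[2, 6], [3]], Q = [[1, 3], [2]].
Insert 1: 1 bumps 2 from row 1; 2 bumps 3 from row 2; 3 starts row 3. P = [[1, 6], [2], [3]], Q = [[1, 3], [2], [4]].
Insert 9: appended to row 1. P = [[1, 6, 9], [2], [3]], Q = [[1, 3, 5], [2], [4]].
Insert 4: 4 bumps 6 from row 1; 6 appends to row 2. P = [[1, 4, 9], [2, 6], [3]], Q = [[1, 3, 5], [2, 6], [4]].
Insert 5: 5 bumps 9 from row 1; 9 appends to row 2. P = [[1, 4, 5], [2, 6, 9], [3]], Q = [[1, 3, 5], [2, 6, 7], [4]].
Insert 8: appended to row 1. P = [[1, 4, 5, 8], [2, 6, 9], [3]], Q = [[1, 3, 5, 8], [2, 6, 7], [4]].
Insert 7: 7 bumps 8 from row 1; 8 bumps 9 from row 2; 9 appends to row 3. P = [[1, 4, 5, 7], [2, 6, 8], [3, 9]], Q = [[1, 3, 5, 8], [2, 6, 7], [4, 9]].

So P = [[1, 4, 5, 7], [2, 6, 8], [3, 9]], Q = [[1, 3, 5, 8], [2, 6, 7], [4, 9]].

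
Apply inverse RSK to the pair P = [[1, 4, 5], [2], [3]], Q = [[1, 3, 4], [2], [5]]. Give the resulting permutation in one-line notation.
Reverse RSK: for i = n, n-1, ..., 1, locate i in Q, remove the corresponding corner cell from P, and reverse-bump its entry up through P; the value ejected from row 1 is w(i).

So w = 3 2 4 5 1.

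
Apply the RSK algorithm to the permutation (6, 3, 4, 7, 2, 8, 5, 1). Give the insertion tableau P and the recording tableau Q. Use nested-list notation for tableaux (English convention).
P = [[1, 4, 5, 8], [2, 7], [3], [6]], Q = [[1, 3, 4, 6], [2, 7], [5], [8]]

Insert each entry of the permutation into P by Schensted row insertion, recording in Q the position of each new cell.

Insert 6: appended to row 1. P = [[6]].
Insert 3: 3 bumps 6 from row 1; 6 starts row 2. P = [[3], [6]].
Insert 4: appended to row 1. P = [[3, 4], [6]].
Insert 7: appended to row 1. P = [[3, 4, 7], [6]].
Insert 2: 2 bumps 3 from row 1; 3 bumps 6 from row 2; 6 starts row 3. P = [[2, 4, 7], [3], [6]].
Insert 8: appended to row 1. P = [[2, 4, 7, 8], [3], [6]].
Insert 5: 5 bumps 7 from row 1; 7 appends to row 2. P = [[2, 4, 5, 8], [3, 7], [6]].
Insert 1: 1 bumps 2 from row 1; 2 bumps 3 from row 2; 3 bumps 6 from row 3; 6 starts row 4. P = [[1, 4, 5, 8], [2, 7], [3], [6]].

So P = [[1, 4, 5, 8], [2, 7], [3], [6]], Q = [[1, 3, 4, 6], [2, 7], [5], [8]].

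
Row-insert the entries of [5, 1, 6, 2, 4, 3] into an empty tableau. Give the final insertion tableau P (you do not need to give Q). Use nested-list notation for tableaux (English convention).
Insert 5: appended to row 1. P = [[5]].
Insert 1: 1 bumps 5 from row 1; 5 starts row 2. P = [[1], [5]].
Insert 6: appended to row 1. P = [[1, 6], [5]].
Insert 2: 2 bumps 6 from row 1; 6 appends to row 2. P = [[1, 2], [5, 6]].
Insert 4: appended to row 1. P = [[1, 2, 4], [5, 6]].
Insert 3: 3 bumps 4 from row 1; 4 bumps 5 from row 2; 5 starts row 3. P = [[1, 2, 3], [4, 6], [5]].

So P = [[1, 2, 3], [4, 6], [5]].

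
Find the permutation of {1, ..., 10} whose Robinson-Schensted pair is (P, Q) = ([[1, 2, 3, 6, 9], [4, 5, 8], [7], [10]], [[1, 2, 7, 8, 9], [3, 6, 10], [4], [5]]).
4 10 7 5 1 2 3 8 9 6

Reverse the RSK construction: for i from n down to 1, find the cell of Q containing i, remove the entry at that cell from P, and reverse-bump it up through P; the value ejected from row 1 is w(i).

Step i=10: Q has 10 at row 2, column 3; remove 8 from row 2 of P and reverse-bump: 8 enters row 1 and ejects 6. So w(10) = 6. P is now [[1, 2, 3, 8, 9], [4, 5], [7], [10]].
Step i=9: Q has 9 at row 1, column 5; remove that cell from P, ejecting 9. So w(9) = 9. P is now [[1, 2, 3, 8], [4, 5], [7], [10]].
Step i=8: Q has 8 at row 1, column 4; remove that cell from P, ejecting 8. So w(8) = 8. P is now [[1, 2, 3], [4, 5], [7], [10]].
Step i=7: Q has 7 at row 1, column 3; remove that cell from P, ejecting 3. So w(7) = 3. P is now [[1, 2], [4, 5], [7], [10]].
Step i=6: Q has 6 at row 2, column 2; remove 5 from row 2 of P and reverse-bump: 5 enters row 1 and ejects 2. So w(6) = 2. P is now [[1, 5], [4], [7], [10]].
Step i=5: Q has 5 at row 4, column 1; remove 10 from row 4 of P and reverse-bump: 10 enters row 3 and ejects 7; 7 enters row 2 and ejects 4; 4 enters row 1 and ejects 1. So w(5) = 1. P is now [[4, 5], [7], [10]].
Step i=4: Q has 4 at row 3, column 1; remove 10 from row 3 of P and reverse-bump: 10 enters row 2 and ejects 7; 7 enters row 1 and ejects 5. So w(4) = 5. P is now [[4, 7], [10]].
Step i=3: Q has 3 at row 2, column 1; remove 10 from row 2 of P and reverse-bump: 10 enters row 1 and ejects 7. So w(3) = 7. P is now [[4, 10]].
Step i=2: Q has 2 at row 1, column 2; remove that cell from P, ejecting 10. So w(2) = 10. P is now [[4]].
Step i=1: Q has 1 at row 1, column 1; remove that cell from P, ejecting 4. So w(1) = 4. P is now [].

So w = 4 10 7 5 1 2 3 8 9 6.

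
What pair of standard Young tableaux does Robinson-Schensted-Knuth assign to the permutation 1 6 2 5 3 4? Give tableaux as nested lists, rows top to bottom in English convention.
Insert each entry of the permutation into P by Schensted row insertion, recording in Q the position of each new cell.

Insert 1: appended to row 1. P = [[1]].
Insert 6: appended to row 1. P = [[1, 6]].
Insert 2: 2 bumps 6 from row 1; 6 starts row 2. P = [[1, 2], [6]].
Insert 5: appended to row 1. P = [[1, 2, 5], [6]].
Insert 3: 3 bumps 5 from row 1; 5 bumps 6 from row 2; 6 starts row 3. P = [[1, 2, 3], [5], [6]].
Insert 4: appended to row 1. P = [[1, 2, 3, 4], [5], [6]].

So P = [[1, 2, 3, 4], [5], [6]], Q = [[1, 2, 4, 6], [3], [5]].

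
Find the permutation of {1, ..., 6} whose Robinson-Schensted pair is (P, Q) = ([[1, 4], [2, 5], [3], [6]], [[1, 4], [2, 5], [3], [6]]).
6 3 2 5 4 1

Reverse the RSK construction: for i from n down to 1, find the cell of Q containing i, remove the entry at that cell from P, and reverse-bump it up through P; the value ejected from row 1 is w(i).

Step i=6: Q has 6 at row 4, column 1; remove 6 from row 4 of P and reverse-bump: 6 enters row 3 and ejects 3; 3 enters row 2 and ejects 2; 2 enters row 1 and ejects 1. So w(6) = 1. P is now [[2, 4], [3, 5], [6]].
Step i=5: Q has 5 at row 2, column 2; remove 5 from row 2 of P and reverse-bump: 5 enters row 1 and ejects 4. So w(5) = 4. P is now [[2, 5], [3], [6]].
Step i=4: Q has 4 at row 1, column 2; remove that cell from P, ejecting 5. So w(4) = 5. P is now [[2], [3], [6]].
Step i=3: Q has 3 at row 3, column 1; remove 6 from row 3 of P and reverse-bump: 6 enters row 2 and ejects 3; 3 enters row 1 and ejects 2. So w(3) = 2. P is now [[3], [6]].
Step i=2: Q has 2 at row 2, column 1; remove 6 from row 2 of P and reverse-bump: 6 enters row 1 and ejects 3. So w(2) = 3. P is now [[6]].
Step i=1: Q has 1 at row 1, column 1; remove that cell from P, ejecting 6. So w(1) = 6. P is now [].

So w = 6 3 2 5 4 1.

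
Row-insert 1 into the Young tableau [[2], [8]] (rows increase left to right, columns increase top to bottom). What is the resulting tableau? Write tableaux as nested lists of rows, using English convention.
[[1], [2], [8]]

In row 1, 1 replaces 2 (the leftmost entry greater than 1); 2 is bumped to row 2. In row 2, 2 replaces 8 (the leftmost entry greater than 2); 8 is bumped to row 3. 8 starts a new row 3. The new tableau is [[1], [2], [8]].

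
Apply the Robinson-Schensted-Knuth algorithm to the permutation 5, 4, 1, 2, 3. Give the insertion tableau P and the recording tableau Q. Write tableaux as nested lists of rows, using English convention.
Insert each entry of the permutation into P by Schensted row insertion, recording in Q the position of each new cell.

Insert 5: appended to row 1. P = [[5]].
Insert 4: 4 bumps 5 from row 1; 5 starts row 2. P = [[4], [5]].
Insert 1: 1 bumps 4 from row 1; 4 bumps 5 from row 2; 5 starts row 3. P = [[1], [4], [5]].
Insert 2: appended to row 1. P = [[1, 2], [4], [5]].
Insert 3: appended to row 1. P = [[1, 2, 3], [4], [5]].

So P = [[1, 2, 3], [4], [5]], Q = [[1, 4, 5], [2], [3]].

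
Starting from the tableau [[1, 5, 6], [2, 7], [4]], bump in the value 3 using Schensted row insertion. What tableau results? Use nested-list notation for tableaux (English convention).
In row 1, 3 replaces 5 (the leftmost entry greater than 3); 5 is bumped to row 2. In row 2, 5 replaces 7 (the leftmost entry greater than 5); 7 is bumped to row 3. 7 is appended to row 3. The new tableau is [[1, 3, 6], [2, 5], [4, 7]].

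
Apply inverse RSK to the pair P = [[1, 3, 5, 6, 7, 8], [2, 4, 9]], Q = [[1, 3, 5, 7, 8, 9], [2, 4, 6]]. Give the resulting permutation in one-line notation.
Reverse the RSK construction: for i from n down to 1, find the cell of Q containing i, remove the entry at that cell from P, and reverse-bump it up through P; the value ejected from row 1 is w(i).

Step i=9: Q has 9 at row 1, column 6; remove that cell from P, ejecting 8. So w(9) = 8. P is now [[1, 3, 5, 6, 7], [2, 4, 9]].
Step i=8: Q has 8 at row 1, column 5; remove that cell from P, ejecting 7. So w(8) = 7. P is now [[1, 3, 5, 6], [2, 4, 9]].
Step i=7: Q has 7 at row 1, column 4; remove that cell from P, ejecting 6. So w(7) = 6. P is now [[1, 3, 5], [2, 4, 9]].
Step i=6: Q has 6 at row 2, column 3; remove 9 from row 2 of P and reverse-bump: 9 enters row 1 and ejects 5. So w(6) = 5. P is now [[1, 3, 9], [2, 4]].
Step i=5: Q has 5 at row 1, column 3; remove that cell from P, ejecting 9. So w(5) = 9. P is now [[1, 3], [2, 4]].
Step i=4: Q has 4 at row 2, column 2; remove 4 from row 2 of P and reverse-bump: 4 enters row 1 and ejects 3. So w(4) = 3. P is now [[1, 4], [2]].
Step i=3: Q has 3 at row 1, column 2; remove that cell from P, ejecting 4. So w(3) = 4. P is now [[1], [2]].
Step i=2: Q has 2 at row 2, column 1; remove 2 from row 2 of P and reverse-bump: 2 enters row 1 and ejects 1. So w(2) = 1. P is now [[2]].
Step i=1: Q has 1 at row 1, column 1; remove that cell from P, ejecting 2. So w(1) = 2. P is now [].

So w = 2 1 4 3 9 5 6 7 8.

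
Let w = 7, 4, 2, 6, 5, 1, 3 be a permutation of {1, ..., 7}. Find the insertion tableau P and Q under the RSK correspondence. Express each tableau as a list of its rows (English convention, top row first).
Insert each entry of the permutation into P by Schensted row insertion, recording in Q the position of each new cell.

Insert 7: appended to row 1. P = [[7]].
Insert 4: 4 bumps 7 from row 1; 7 starts row 2. P = [[4], [7]].
Insert 2: 2 bumps 4 from row 1; 4 bumps 7 from row 2; 7 starts row 3. P = [[2], [4], [7]].
Insert 6: appended to row 1. P = [[2, 6], [4], [7]].
Insert 5: 5 bumps 6 from row 1; 6 appends to row 2. P = [[2, 5], [4, 6], [7]].
Insert 1: 1 bumps 2 from row 1; 2 bumps 4 from row 2; 4 bumps 7 from row 3; 7 starts row 4. P = [[1, 5], [2, 6], [4], [7]].
Insert 3: 3 bumps 5 from row 1; 5 bumps 6 from row 2; 6 appends to row 3. P = [[1, 3], [2, 5], [4, 6], [7]].

So P = [[1, 3], [2, 5], [4, 6], [7]], Q = [[1, 4], [2, 5], [3, 7], [6]].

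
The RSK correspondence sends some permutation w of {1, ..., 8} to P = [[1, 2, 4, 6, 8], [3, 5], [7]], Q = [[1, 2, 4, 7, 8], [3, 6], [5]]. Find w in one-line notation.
Reverse the RSK construction: for i from n down to 1, find the cell of Q containing i, remove the entry at that cell from P, and reverse-bump it up through P; the value ejected from row 1 is w(i).

Step i=8: Q has 8 at row 1, column 5; remove that cell from P, ejecting 8. So w(8) = 8. P is now [[1, 2, 4, 6], [3, 5], [7]].
Step i=7: Q has 7 at row 1, column 4; remove that cell from P, ejecting 6. So w(7) = 6. P is now [[1, 2, 4], [3, 5], [7]].
Step i=6: Q has 6 at row 2, column 2; remove 5 from row 2 of P and reverse-bump: 5 enters row 1 and ejects 4. So w(6) = 4. P is now [[1, 2, 5], [3], [7]].
Step i=5: Q has 5 at row 3, column 1; remove 7 from row 3 of P and reverse-bump: 7 enters row 2 and ejects 3; 3 enters row 1 and ejects 2. So w(5) = 2. P is now [[1, 3, 5], [7]].
Step i=4: Q has 4 at row 1, column 3; remove that cell from P, ejecting 5. So w(4) = 5. P is now [[1, 3], [7]].
Step i=3: Q has 3 at row 2, column 1; remove 7 from row 2 of P and reverse-bump: 7 enters row 1 and ejects 3. So w(3) = 3. P is now [[1, 7]].
Step i=2: Q has 2 at row 1, column 2; remove that cell from P, ejecting 7. So w(2) = 7. P is now [[1]].
Step i=1: Q has 1 at row 1, column 1; remove that cell from P, ejecting 1. So w(1) = 1. P is now [].

So w = 1 7 3 5 2 4 6 8.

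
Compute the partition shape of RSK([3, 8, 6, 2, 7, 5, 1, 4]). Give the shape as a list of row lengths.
RSK row insertion gives P = [[1, 4, 7], [2, 5], [3, 6], [8]], which has shape [3, 2, 2, 1].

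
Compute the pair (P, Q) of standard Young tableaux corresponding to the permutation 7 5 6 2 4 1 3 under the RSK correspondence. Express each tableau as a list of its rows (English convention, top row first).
P = [[1, 3], [2, 4], [5, 6], [7]], Q = [[1, 3], [2, 5], [4, 7], [6]]

Insert each entry of the permutation into P by Schensted row insertion, recording in Q the position of each new cell.

After inserting 7: P = [[7]].
After inserting 5: P = [[5], [7]].
After inserting 6: P = [[5, 6], [7]].
After inserting 2: P = [[2, 6], [5], [7]].
After inserting 4: P = [[2, 4], [5, 6], [7]].
After inserting 1: P = [[1, 4], [2, 6], [5], [7]].
After inserting 3: P = [[1, 3], [2, 4], [5, 6], [7]].

So P = [[1, 3], [2, 4], [5, 6], [7]], Q = [[1, 3], [2, 5], [4, 7], [6]].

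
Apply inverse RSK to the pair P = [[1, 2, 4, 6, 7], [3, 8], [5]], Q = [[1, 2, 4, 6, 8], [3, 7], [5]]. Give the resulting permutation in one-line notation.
Reverse the RSK construction: for i from n down to 1, find the cell of Q containing i, remove the entry at that cell from P, and reverse-bump it up through P; the value ejected from row 1 is w(i).

Step i=8: Q has 8 at row 1, column 5; remove that cell from P, ejecting 7. So w(8) = 7. P is now [[1, 2, 4, 6], [3, 8], [5]].
Step i=7: Q has 7 at row 2, column 2; remove 8 from row 2 of P and reverse-bump: 8 enters row 1 and ejects 6. So w(7) = 6. P is now [[1, 2, 4, 8], [3], [5]].
Step i=6: Q has 6 at row 1, column 4; remove that cell from P, ejecting 8. So w(6) = 8. P is now [[1, 2, 4], [3], [5]].
Step i=5: Q has 5 at row 3, column 1; remove 5 from row 3 of P and reverse-bump: 5 enters row 2 and ejects 3; 3 enters row 1 and ejects 2. So w(5) = 2. P is now [[1, 3, 4], [5]].
Step i=4: Q has 4 at row 1, column 3; remove that cell from P, ejecting 4. So w(4) = 4. P is now [[1, 3], [5]].
Step i=3: Q has 3 at row 2, column 1; remove 5 from row 2 of P and reverse-bump: 5 enters row 1 and ejects 3. So w(3) = 3. P is now [[1, 5]].
Step i=2: Q has 2 at row 1, column 2; remove that cell from P, ejecting 5. So w(2) = 5. P is now [[1]].
Step i=1: Q has 1 at row 1, column 1; remove that cell from P, ejecting 1. So w(1) = 1. P is now [].

So w = 1 5 3 4 2 8 6 7.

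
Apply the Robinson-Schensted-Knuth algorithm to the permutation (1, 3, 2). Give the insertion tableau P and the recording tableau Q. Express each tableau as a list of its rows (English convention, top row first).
P = [[1, 2], [3]], Q = [[1, 2], [3]]

Insert each entry of the permutation into P by Schensted row insertion, recording in Q the position of each new cell.

Insert 1: appended to row 1. P = [[1]], Q = [[1]].
Insert 3: appended to row 1. P = [[1, 3]], Q = [[1, 2]].
Insert 2: 2 bumps 3 from row 1; 3 starts row 2. P = [[1, 2], [3]], Q = [[1, 2], [3]].

So P = [[1, 2], [3]], Q = [[1, 2], [3]].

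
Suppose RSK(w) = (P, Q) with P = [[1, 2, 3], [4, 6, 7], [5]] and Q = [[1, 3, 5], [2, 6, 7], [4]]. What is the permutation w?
5 4 6 1 7 2 3

Reverse RSK: for i = n, n-1, ..., 1, locate i in Q, remove the corresponding corner cell from P, and reverse-bump its entry up through P; the value ejected from row 1 is w(i).

So w = 5 4 6 1 7 2 3.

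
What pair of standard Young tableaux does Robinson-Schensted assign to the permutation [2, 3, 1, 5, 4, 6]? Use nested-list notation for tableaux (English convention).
Insert each entry of the permutation into P by Schensted row insertion, recording in Q the position of each new cell.

Insert 2: appended to row 1. P = [[2]].
Insert 3: appended to row 1. P = [[2, 3]].
Insert 1: 1 bumps 2 from row 1; 2 starts row 2. P = [[1, 3], [2]].
Insert 5: appended to row 1. P = [[1, 3, 5], [2]].
Insert 4: 4 bumps 5 from row 1; 5 appends to row 2. P = [[1, 3, 4], [2, 5]].
Insert 6: appended to row 1. P = [[1, 3, 4, 6], [2, 5]].

So P = [[1, 3, 4, 6], [2, 5]], Q = [[1, 2, 4, 6], [3, 5]].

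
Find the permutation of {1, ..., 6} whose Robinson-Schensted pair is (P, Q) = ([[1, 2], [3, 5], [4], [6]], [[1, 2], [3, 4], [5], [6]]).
4 6 1 5 3 2

Reverse RSK: for i = n, n-1, ..., 1, locate i in Q, remove the corresponding corner cell from P, and reverse-bump its entry up through P; the value ejected from row 1 is w(i).

So w = 4 6 1 5 3 2.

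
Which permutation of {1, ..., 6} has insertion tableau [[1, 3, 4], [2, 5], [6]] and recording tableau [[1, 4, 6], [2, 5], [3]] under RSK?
Reverse the RSK construction: for i from n down to 1, find the cell of Q containing i, remove the entry at that cell from P, and reverse-bump it up through P; the value ejected from row 1 is w(i).

Step i=6: Q has 6 at row 1, column 3; remove that cell from P, ejecting 4. So w(6) = 4. P is now [[1, 3], [2, 5], [6]].
Step i=5: Q has 5 at row 2, column 2; remove 5 from row 2 of P and reverse-bump: 5 enters row 1 and ejects 3. So w(5) = 3. P is now [[1, 5], [2], [6]].
Step i=4: Q has 4 at row 1, column 2; remove that cell from P, ejecting 5. So w(4) = 5. P is now [[1], [2], [6]].
Step i=3: Q has 3 at row 3, column 1; remove 6 from row 3 of P and reverse-bump: 6 enters row 2 and ejects 2; 2 enters row 1 and ejects 1. So w(3) = 1. P is now [[2], [6]].
Step i=2: Q has 2 at row 2, column 1; remove 6 from row 2 of P and reverse-bump: 6 enters row 1 and ejects 2. So w(2) = 2. P is now [[6]].
Step i=1: Q has 1 at row 1, column 1; remove that cell from P, ejecting 6. So w(1) = 6. P is now [].

So w = 6 2 1 5 3 4.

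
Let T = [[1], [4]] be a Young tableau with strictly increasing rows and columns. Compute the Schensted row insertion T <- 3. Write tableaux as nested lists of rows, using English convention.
3 is larger than every entry of row 1, so it is appended to row 1. The new tableau is [[1, 3], [4]].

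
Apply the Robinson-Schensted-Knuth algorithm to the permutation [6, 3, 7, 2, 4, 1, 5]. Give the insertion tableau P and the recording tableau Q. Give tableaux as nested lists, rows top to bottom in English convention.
Insert each entry of the permutation into P by Schensted row insertion, recording in Q the position of each new cell.

Insert 6: appended to row 1. P = [[6]].
Insert 3: 3 bumps 6 from row 1; 6 starts row 2. P = [[3], [6]].
Insert 7: appended to row 1. P = [[3, 7], [6]].
Insert 2: 2 bumps 3 from row 1; 3 bumps 6 from row 2; 6 starts row 3. P = [[2, 7], [3], [6]].
Insert 4: 4 bumps 7 from row 1; 7 appends to row 2. P = [[2, 4], [3, 7], [6]].
Insert 1: 1 bumps 2 from row 1; 2 bumps 3 from row 2; 3 bumps 6 from row 3; 6 starts row 4. P = [[1, 4], [2, 7], [3], [6]].
Insert 5: appended to row 1. P = [[1, 4, 5], [2, 7], [3], [6]].

So P = [[1, 4, 5], [2, 7], [3], [6]], Q = [[1, 3, 7], [2, 5], [4], [6]].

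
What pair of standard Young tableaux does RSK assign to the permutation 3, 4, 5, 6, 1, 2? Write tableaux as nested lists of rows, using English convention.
Insert each entry of the permutation into P by Schensted row insertion, recording in Q the position of each new cell.

Insert 3: appended to row 1. P = [[3]].
Insert 4: appended to row 1. P = [[3, 4]].
Insert 5: appended to row 1. P = [[3, 4, 5]].
Insert 6: appended to row 1. P = [[3, 4, 5, 6]].
Insert 1: 1 bumps 3 from row 1; 3 starts row 2. P = [[1, 4, 5, 6], [3]].
Insert 2: 2 bumps 4 from row 1; 4 appends to row 2. P = [[1, 2, 5, 6], [3, 4]].

So P = [[1, 2, 5, 6], [3, 4]], Q = [[1, 2, 3, 4], [5, 6]].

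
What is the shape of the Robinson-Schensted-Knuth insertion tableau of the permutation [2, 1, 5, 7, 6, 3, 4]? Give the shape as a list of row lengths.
[3, 3, 1]

Row-insert each entry into an empty tableau.

After inserting 2: P = [[2]].
After inserting 1: P = [[1], [2]].
After inserting 5: P = [[1, 5], [2]].
After inserting 7: P = [[1, 5, 7], [2]].
After inserting 6: P = [[1, 5, 6], [2, 7]].
After inserting 3: P = [[1, 3, 6], [2, 5], [7]].
After inserting 4: P = [[1, 3, 4], [2, 5, 6], [7]].

The final insertion tableau P = [[1, 3, 4], [2, 5, 6], [7]] has shape [3, 3, 1].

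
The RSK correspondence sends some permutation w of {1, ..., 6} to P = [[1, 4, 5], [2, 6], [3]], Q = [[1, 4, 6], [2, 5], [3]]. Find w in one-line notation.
Reverse the RSK construction: for i from n down to 1, find the cell of Q containing i, remove the entry at that cell from P, and reverse-bump it up through P; the value ejected from row 1 is w(i).

Step i=6: Q has 6 at row 1, column 3; remove that cell from P, ejecting 5. So w(6) = 5. P is now [[1, 4], [2, 6], [3]].
Step i=5: Q has 5 at row 2, column 2; remove 6 from row 2 of P and reverse-bump: 6 enters row 1 and ejects 4. So w(5) = 4. P is now [[1, 6], [2], [3]].
Step i=4: Q has 4 at row 1, column 2; remove that cell from P, ejecting 6. So w(4) = 6. P is now [[1], [2], [3]].
Step i=3: Q has 3 at row 3, column 1; remove 3 from row 3 of P and reverse-bump: 3 enters row 2 and ejects 2; 2 enters row 1 and ejects 1. So w(3) = 1. P is now [[2], [3]].
Step i=2: Q has 2 at row 2, column 1; remove 3 from row 2 of P and reverse-bump: 3 enters row 1 and ejects 2. So w(2) = 2. P is now [[3]].
Step i=1: Q has 1 at row 1, column 1; remove that cell from P, ejecting 3. So w(1) = 3. P is now [].

So w = 3 2 1 6 4 5.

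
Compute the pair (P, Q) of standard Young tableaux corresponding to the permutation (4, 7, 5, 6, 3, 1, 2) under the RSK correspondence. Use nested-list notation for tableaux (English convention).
P = [[1, 2, 6], [3, 5], [4], [7]], Q = [[1, 2, 4], [3, 7], [5], [6]]

Insert each entry of the permutation into P by Schensted row insertion, recording in Q the position of each new cell.

Insert 4: appended to row 1. P = [[4]].
Insert 7: appended to row 1. P = [[4, 7]].
Insert 5: 5 bumps 7 from row 1; 7 starts row 2. P = [[4, 5], [7]].
Insert 6: appended to row 1. P = [[4, 5, 6], [7]].
Insert 3: 3 bumps 4 from row 1; 4 bumps 7 from row 2; 7 starts row 3. P = [[3, 5, 6], [4], [7]].
Insert 1: 1 bumps 3 from row 1; 3 bumps 4 from row 2; 4 bumps 7 from row 3; 7 starts row 4. P = [[1, 5, 6], [3], [4], [7]].
Insert 2: 2 bumps 5 from row 1; 5 appends to row 2. P = [[1, 2, 6], [3, 5], [4], [7]].

So P = [[1, 2, 6], [3, 5], [4], [7]], Q = [[1, 2, 4], [3, 7], [5], [6]].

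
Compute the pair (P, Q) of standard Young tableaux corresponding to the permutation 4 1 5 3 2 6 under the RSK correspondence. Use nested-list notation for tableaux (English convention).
Insert each entry of the permutation into P by Schensted row insertion, recording in Q the position of each new cell.

After inserting 4: P = [[4]].
After inserting 1: P = [[1], [4]].
After inserting 5: P = [[1, 5], [4]].
After inserting 3: P = [[1, 3], [4, 5]].
After inserting 2: P = [[1, 2], [3, 5], [4]].
After inserting 6: P = [[1, 2, 6], [3, 5], [4]].

So P = [[1, 2, 6], [3, 5], [4]], Q = [[1, 3, 6], [2, 4], [5]].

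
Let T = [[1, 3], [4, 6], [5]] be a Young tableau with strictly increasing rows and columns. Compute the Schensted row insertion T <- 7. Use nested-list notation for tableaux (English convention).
[[1, 3, 7], [4, 6], [5]]

7 is larger than every entry of row 1, so it is appended to row 1. The new tableau is [[1, 3, 7], [4, 6], [5]].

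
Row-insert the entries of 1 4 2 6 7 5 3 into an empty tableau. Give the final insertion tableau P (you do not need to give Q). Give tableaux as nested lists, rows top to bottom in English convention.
Insert 1: appended to row 1. P = [[1]].
Insert 4: appended to row 1. P = [[1, 4]].
Insert 2: 2 bumps 4 from row 1; 4 starts row 2. P = [[1, 2], [4]].
Insert 6: appended to row 1. P = [[1, 2, 6], [4]].
Insert 7: appended to row 1. P = [[1, 2, 6, 7], [4]].
Insert 5: 5 bumps 6 from row 1; 6 appends to row 2. P = [[1, 2, 5, 7], [4, 6]].
Insert 3: 3 bumps 5 from row 1; 5 bumps 6 from row 2; 6 starts row 3. P = [[1, 2, 3, 7], [4, 5], [6]].

So P = [[1, 2, 3, 7], [4, 5], [6]].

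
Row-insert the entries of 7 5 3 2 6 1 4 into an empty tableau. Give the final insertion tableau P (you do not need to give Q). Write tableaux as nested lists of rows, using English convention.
P = [[1, 4], [2, 6], [3], [5], [7]]

Insert 7: appended to row 1. P = [[7]].
Insert 5: 5 bumps 7 from row 1; 7 starts row 2. P = [[5], [7]].
Insert 3: 3 bumps 5 from row 1; 5 bumps 7 from row 2; 7 starts row 3. P = [[3], [5], [7]].
Insert 2: 2 bumps 3 from row 1; 3 bumps 5 from row 2; 5 bumps 7 from row 3; 7 starts row 4. P = [[2], [3], [5], [7]].
Insert 6: appended to row 1. P = [[2, 6], [3], [5], [7]].
Insert 1: 1 bumps 2 from row 1; 2 bumps 3 from row 2; 3 bumps 5 from row 3; 5 bumps 7 from row 4; 7 starts row 5. P = [[1, 6], [2], [3], [5], [7]].
Insert 4: 4 bumps 6 from row 1; 6 appends to row 2. P = [[1, 4], [2, 6], [3], [5], [7]].

So P = [[1, 4], [2, 6], [3], [5], [7]].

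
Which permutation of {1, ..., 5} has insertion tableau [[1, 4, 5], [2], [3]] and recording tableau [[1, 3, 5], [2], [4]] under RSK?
Reverse RSK: for i = n, n-1, ..., 1, locate i in Q, remove the corresponding corner cell from P, and reverse-bump its entry up through P; the value ejected from row 1 is w(i).

So w = 3 2 4 1 5.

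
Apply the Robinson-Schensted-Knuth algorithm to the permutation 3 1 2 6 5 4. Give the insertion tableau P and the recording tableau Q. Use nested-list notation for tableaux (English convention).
Insert each entry of the permutation into P by Schensted row insertion, recording in Q the position of each new cell.

After inserting 3: P = [[3]].
After inserting 1: P = [[1], [3]].
After inserting 2: P = [[1, 2], [3]].
After inserting 6: P = [[1, 2, 6], [3]].
After inserting 5: P = [[1, 2, 5], [3, 6]].
After inserting 4: P = [[1, 2, 4], [3, 5], [6]].

So P = [[1, 2, 4], [3, 5], [6]], Q = [[1, 3, 4], [2, 5], [6]].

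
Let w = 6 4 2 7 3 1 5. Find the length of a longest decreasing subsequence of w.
4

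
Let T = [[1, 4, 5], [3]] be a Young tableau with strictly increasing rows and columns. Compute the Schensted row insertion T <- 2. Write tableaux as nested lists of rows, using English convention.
[[1, 2, 5], [3, 4]]

In row 1, 2 replaces 4 (the leftmost entry greater than 2); 4 is bumped to row 2. 4 is appended to row 2. The new tableau is [[1, 2, 5], [3, 4]].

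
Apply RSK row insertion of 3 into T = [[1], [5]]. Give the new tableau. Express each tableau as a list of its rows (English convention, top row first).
3 is larger than every entry of row 1, so it is appended to row 1. The new tableau is [[1, 3], [5]].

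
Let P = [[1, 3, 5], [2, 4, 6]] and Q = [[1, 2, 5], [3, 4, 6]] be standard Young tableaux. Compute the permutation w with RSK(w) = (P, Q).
Reverse the RSK construction: for i from n down to 1, find the cell of Q containing i, remove the entry at that cell from P, and reverse-bump it up through P; the value ejected from row 1 is w(i).

Step i=6: Q has 6 at row 2, column 3; remove 6 from row 2 of P and reverse-bump: 6 enters row 1 and ejects 5. So w(6) = 5. P is now [[1, 3, 6], [2, 4]].
Step i=5: Q has 5 at row 1, column 3; remove that cell from P, ejecting 6. So w(5) = 6. P is now [[1, 3], [2, 4]].
Step i=4: Q has 4 at row 2, column 2; remove 4 from row 2 of P and reverse-bump: 4 enters row 1 and ejects 3. So w(4) = 3. P is now [[1, 4], [2]].
Step i=3: Q has 3 at row 2, column 1; remove 2 from row 2 of P and reverse-bump: 2 enters row 1 and ejects 1. So w(3) = 1. P is now [[2, 4]].
Step i=2: Q has 2 at row 1, column 2; remove that cell from P, ejecting 4. So w(2) = 4. P is now [[2]].
Step i=1: Q has 1 at row 1, column 1; remove that cell from P, ejecting 2. So w(1) = 2. P is now [].

So w = 2 4 1 3 6 5.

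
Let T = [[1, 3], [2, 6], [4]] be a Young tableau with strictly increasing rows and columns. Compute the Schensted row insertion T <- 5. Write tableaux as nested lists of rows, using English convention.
[[1, 3, 5], [2, 6], [4]]

5 is larger than every entry of row 1, so it is appended to row 1. The new tableau is [[1, 3, 5], [2, 6], [4]].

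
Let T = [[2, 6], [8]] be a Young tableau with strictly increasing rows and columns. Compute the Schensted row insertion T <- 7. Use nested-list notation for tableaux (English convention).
7 is larger than every entry of row 1, so it is appended to row 1. The new tableau is [[2, 6, 7], [8]].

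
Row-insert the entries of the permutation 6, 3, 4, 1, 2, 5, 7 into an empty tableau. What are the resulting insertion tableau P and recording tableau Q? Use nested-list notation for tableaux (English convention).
Insert each entry of the permutation into P by Schensted row insertion, recording in Q the position of each new cell.

Insert 6: appended to row 1. P = [[6]], Q = [[1]].
Insert 3: 3 bumps 6 from row 1; 6 starts row 2. P = [[3], [6]], Q = [[1], [2]].
Insert 4: appended to row 1. P = [[3, 4], [6]], Q = [[1, 3], [2]].
Insert 1: 1 bumps 3 from row 1; 3 bumps 6 from row 2; 6 starts row 3. P = [[1, 4], [3], [6]], Q = [[1, 3], [2], [4]].
Insert 2: 2 bumps 4 from row 1; 4 appends to row 2. P = [[1, 2], [3, 4], [6]], Q = [[1, 3], [2, 5], [4]].
Insert 5: appended to row 1. P = [[1, 2, 5], [3, 4], [6]], Q = [[1, 3, 6], [2, 5], [4]].
Insert 7: appended to row 1. P = [[1, 2, 5, 7], [3, 4], [6]], Q = [[1, 3, 6, 7], [2, 5], [4]].

So P = [[1, 2, 5, 7], [3, 4], [6]], Q = [[1, 3, 6, 7], [2, 5], [4]].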